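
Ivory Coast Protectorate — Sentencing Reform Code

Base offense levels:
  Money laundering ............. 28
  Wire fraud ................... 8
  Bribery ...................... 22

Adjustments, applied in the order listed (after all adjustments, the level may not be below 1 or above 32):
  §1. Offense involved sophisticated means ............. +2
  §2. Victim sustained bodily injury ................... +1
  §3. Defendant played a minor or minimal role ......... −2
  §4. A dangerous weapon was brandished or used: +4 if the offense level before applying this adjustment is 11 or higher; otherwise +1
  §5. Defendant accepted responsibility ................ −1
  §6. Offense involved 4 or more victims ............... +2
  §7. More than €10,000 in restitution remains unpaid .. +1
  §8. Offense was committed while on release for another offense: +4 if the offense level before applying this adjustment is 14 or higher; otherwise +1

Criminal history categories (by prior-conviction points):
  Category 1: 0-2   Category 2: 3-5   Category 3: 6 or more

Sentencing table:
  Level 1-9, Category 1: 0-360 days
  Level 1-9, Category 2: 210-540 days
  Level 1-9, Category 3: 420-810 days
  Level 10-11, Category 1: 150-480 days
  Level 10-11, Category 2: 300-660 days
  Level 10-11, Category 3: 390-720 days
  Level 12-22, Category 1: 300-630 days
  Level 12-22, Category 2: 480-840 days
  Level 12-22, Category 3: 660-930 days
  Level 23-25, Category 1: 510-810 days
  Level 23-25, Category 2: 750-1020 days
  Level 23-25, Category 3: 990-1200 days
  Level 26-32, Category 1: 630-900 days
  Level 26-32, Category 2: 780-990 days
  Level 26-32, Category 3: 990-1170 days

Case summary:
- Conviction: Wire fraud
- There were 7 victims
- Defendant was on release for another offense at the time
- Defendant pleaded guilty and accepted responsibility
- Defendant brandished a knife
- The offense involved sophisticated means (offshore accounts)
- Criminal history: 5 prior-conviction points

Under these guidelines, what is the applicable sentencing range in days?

Base offense level for wire fraud: 8.
§1 applies: 8 + 2 = 10.
§2 does not apply.
§4 applies (level before this adjustment is 10 < 11, so +1): 10 + 1 = 11.
§5 applies: 11 − 1 = 10.
§6 applies: 10 + 2 = 12.
§7 does not apply.
§8 applies (level before this adjustment is 12 < 14, so +1): 12 + 1 = 13.
Final offense level: 13.
Criminal history: 5 prior points → Category 2 (3-5).
Level 13 falls in the 12-22 band.
Grid: Level 12-22 × Category 2 = 480-840 days.

480-840 days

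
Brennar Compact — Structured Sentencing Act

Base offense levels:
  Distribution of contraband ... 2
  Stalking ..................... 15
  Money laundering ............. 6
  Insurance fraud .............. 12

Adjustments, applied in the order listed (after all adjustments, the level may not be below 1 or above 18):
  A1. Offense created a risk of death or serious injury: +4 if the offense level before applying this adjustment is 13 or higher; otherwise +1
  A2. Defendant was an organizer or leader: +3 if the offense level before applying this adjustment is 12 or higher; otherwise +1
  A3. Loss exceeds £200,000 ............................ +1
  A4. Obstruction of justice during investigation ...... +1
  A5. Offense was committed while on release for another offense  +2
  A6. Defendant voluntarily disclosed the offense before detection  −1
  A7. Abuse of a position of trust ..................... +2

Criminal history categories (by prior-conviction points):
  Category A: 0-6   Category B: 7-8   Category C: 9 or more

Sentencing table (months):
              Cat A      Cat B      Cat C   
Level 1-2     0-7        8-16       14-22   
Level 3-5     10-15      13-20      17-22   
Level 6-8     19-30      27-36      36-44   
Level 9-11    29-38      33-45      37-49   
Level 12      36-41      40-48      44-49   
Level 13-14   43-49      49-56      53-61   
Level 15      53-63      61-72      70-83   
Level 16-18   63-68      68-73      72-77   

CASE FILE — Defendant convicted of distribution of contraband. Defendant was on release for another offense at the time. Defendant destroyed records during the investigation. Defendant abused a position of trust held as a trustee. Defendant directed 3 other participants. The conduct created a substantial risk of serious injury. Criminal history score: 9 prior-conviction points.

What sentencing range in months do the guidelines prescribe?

Base offense level for distribution of contraband: 2.
A1 applies (level before this adjustment is 2 < 13, so +1): 2 + 1 = 3.
A2 applies (level before this adjustment is 3 < 12, so +1): 3 + 1 = 4.
A3 does not apply.
A4 applies: 4 + 1 = 5.
A5 applies: 5 + 2 = 7.
A7 applies: 7 + 2 = 9.
Final offense level: 9.
Criminal history: 9 prior points → Category C (9+).
Level 9 falls in the 9-11 band.
Grid: Level 9-11 × Category C = 37-49 months.

37-49 months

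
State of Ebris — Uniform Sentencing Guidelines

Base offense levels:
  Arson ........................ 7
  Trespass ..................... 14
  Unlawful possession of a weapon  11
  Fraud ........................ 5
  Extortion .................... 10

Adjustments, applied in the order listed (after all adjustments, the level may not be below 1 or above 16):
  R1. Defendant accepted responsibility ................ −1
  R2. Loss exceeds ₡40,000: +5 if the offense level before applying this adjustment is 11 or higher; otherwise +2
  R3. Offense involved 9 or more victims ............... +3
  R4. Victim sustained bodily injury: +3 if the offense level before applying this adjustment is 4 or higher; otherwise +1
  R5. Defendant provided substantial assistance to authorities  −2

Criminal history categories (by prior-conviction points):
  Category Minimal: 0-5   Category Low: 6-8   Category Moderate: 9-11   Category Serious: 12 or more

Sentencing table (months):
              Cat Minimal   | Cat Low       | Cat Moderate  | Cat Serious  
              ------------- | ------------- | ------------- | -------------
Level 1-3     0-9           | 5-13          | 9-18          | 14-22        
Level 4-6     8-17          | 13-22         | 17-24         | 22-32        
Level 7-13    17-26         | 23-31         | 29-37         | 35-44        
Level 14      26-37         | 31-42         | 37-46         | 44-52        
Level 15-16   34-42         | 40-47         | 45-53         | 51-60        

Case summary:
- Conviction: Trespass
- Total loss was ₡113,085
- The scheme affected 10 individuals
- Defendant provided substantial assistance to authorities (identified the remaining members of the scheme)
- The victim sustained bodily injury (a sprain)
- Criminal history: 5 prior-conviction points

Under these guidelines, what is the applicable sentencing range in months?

Base offense level for trespass: 14.
R1 does not apply.
R2 applies (level before this adjustment is 14 ≥ 11, so +5): 14 + 5 = 19.
R3 applies: 19 + 3 = 22.
R4 applies (level before this adjustment is 22 ≥ 4, so +3): 22 + 3 = 25.
R5 applies: 25 − 2 = 23.
Level 23 exceeds the maximum of 16; capped at 16.
Final offense level: 16.
Criminal history: 5 prior points → Category Minimal (0-5).
Level 16 falls in the 15-16 band.
Grid: Level 15-16 × Category Minimal = 34-42 months.

34-42 months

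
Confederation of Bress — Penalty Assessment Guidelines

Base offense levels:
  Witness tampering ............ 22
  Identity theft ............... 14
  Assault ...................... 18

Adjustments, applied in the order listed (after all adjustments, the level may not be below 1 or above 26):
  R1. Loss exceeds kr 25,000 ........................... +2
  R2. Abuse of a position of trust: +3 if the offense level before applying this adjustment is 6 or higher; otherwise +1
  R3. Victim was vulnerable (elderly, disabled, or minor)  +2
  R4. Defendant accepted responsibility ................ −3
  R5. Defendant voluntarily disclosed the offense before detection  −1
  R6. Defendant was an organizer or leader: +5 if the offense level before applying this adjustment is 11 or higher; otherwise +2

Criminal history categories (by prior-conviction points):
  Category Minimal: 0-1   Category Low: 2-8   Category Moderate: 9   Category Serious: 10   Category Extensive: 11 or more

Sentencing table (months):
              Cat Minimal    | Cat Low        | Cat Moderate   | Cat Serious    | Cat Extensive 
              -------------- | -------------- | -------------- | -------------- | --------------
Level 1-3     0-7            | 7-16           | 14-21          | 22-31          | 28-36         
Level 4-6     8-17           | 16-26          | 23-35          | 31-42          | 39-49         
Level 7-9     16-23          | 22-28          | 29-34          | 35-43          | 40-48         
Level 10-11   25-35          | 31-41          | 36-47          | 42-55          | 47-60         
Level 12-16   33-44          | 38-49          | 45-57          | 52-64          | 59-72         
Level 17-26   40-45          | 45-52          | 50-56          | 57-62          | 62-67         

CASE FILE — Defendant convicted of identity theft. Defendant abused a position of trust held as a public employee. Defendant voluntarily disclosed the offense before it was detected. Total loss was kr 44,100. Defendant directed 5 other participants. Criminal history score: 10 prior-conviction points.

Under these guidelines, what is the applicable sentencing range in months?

Base offense level for identity theft: 14.
R1 applies: 14 + 2 = 16.
R2 applies (level before this adjustment is 16 ≥ 6, so +3): 16 + 3 = 19.
R4 does not apply.
R5 applies: 19 − 1 = 18.
R6 applies (level before this adjustment is 18 ≥ 11, so +5): 18 + 5 = 23.
Final offense level: 23.
Criminal history: 10 prior points → Category Serious (10).
Level 23 falls in the 17-26 band.
Grid: Level 17-26 × Category Serious = 57-62 months.

57-62 months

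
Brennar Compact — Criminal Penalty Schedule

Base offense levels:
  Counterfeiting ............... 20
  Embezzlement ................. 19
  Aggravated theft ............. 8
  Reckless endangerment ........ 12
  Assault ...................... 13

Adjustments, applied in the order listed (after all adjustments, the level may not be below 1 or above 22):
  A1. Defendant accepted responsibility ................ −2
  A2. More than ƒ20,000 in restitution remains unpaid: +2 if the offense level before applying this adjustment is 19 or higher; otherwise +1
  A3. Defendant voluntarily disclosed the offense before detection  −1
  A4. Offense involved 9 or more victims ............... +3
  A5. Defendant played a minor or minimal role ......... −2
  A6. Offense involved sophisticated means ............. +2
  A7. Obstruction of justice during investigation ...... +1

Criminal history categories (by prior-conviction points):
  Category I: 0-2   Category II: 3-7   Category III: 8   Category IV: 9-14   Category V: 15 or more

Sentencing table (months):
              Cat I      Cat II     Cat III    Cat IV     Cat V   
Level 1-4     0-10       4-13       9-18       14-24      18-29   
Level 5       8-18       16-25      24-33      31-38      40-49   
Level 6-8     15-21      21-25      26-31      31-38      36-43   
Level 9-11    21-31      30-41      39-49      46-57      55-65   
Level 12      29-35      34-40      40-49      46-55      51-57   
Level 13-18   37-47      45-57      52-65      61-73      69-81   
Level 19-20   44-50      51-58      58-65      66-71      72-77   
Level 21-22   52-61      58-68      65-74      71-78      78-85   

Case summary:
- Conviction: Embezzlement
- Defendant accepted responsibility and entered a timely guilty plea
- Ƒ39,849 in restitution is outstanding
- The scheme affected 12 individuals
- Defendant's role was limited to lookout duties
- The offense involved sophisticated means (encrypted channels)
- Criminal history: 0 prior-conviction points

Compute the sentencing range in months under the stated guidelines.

Base offense level for embezzlement: 19.
A1 applies: 19 − 2 = 17.
A2 applies (level before this adjustment is 17 < 19, so +1): 17 + 1 = 18.
A4 applies: 18 + 3 = 21.
A5 applies: 21 − 2 = 19.
A6 applies: 19 + 2 = 21.
Final offense level: 21.
Criminal history: 0 prior points → Category I (0-2).
Level 21 falls in the 21-22 band.
Grid: Level 21-22 × Category I = 52-61 months.

52-61 months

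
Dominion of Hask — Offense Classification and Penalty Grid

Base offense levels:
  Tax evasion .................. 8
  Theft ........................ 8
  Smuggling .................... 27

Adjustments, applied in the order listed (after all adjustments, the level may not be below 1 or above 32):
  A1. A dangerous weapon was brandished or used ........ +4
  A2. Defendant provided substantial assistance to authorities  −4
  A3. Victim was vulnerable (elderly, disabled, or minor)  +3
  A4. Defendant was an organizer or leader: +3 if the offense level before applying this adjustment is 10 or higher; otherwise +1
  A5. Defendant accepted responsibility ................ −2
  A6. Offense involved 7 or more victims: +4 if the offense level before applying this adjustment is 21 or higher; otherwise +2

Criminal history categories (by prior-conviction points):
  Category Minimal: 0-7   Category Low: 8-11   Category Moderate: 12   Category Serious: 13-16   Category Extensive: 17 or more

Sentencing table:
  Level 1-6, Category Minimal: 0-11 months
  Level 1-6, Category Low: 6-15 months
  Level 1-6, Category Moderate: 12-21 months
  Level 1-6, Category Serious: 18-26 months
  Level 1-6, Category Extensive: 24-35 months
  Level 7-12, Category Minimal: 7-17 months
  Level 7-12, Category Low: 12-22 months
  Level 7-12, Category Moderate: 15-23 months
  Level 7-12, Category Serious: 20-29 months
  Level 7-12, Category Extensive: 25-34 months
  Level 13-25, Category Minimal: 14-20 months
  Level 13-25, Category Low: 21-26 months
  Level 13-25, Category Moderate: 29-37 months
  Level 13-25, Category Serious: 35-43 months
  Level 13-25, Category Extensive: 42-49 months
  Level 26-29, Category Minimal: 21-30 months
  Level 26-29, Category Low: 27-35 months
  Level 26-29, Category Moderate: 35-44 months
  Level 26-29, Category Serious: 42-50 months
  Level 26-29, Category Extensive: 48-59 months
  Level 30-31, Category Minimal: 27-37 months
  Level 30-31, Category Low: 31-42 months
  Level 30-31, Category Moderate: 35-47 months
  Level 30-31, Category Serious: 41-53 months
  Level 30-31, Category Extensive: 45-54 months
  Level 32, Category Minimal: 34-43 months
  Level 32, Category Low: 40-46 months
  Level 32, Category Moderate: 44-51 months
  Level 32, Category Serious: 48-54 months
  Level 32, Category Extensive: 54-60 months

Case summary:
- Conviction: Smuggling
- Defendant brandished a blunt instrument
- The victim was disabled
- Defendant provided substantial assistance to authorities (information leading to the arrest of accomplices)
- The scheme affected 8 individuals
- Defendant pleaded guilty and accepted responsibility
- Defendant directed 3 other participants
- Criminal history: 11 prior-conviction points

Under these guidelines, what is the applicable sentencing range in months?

Base offense level for smuggling: 27.
A1 applies: 27 + 4 = 31.
A2 applies: 31 − 4 = 27.
A3 applies: 27 + 3 = 30.
A4 applies (level before this adjustment is 30 ≥ 10, so +3): 30 + 3 = 33.
A5 applies: 33 − 2 = 31.
A6 applies (level before this adjustment is 31 ≥ 21, so +4): 31 + 4 = 35.
Level 35 exceeds the maximum of 32; capped at 32.
Final offense level: 32.
Criminal history: 11 prior points → Category Low (8-11).
Level 32 falls in the 32 band.
Grid: Level 32 × Category Low = 40-46 months.

40-46 months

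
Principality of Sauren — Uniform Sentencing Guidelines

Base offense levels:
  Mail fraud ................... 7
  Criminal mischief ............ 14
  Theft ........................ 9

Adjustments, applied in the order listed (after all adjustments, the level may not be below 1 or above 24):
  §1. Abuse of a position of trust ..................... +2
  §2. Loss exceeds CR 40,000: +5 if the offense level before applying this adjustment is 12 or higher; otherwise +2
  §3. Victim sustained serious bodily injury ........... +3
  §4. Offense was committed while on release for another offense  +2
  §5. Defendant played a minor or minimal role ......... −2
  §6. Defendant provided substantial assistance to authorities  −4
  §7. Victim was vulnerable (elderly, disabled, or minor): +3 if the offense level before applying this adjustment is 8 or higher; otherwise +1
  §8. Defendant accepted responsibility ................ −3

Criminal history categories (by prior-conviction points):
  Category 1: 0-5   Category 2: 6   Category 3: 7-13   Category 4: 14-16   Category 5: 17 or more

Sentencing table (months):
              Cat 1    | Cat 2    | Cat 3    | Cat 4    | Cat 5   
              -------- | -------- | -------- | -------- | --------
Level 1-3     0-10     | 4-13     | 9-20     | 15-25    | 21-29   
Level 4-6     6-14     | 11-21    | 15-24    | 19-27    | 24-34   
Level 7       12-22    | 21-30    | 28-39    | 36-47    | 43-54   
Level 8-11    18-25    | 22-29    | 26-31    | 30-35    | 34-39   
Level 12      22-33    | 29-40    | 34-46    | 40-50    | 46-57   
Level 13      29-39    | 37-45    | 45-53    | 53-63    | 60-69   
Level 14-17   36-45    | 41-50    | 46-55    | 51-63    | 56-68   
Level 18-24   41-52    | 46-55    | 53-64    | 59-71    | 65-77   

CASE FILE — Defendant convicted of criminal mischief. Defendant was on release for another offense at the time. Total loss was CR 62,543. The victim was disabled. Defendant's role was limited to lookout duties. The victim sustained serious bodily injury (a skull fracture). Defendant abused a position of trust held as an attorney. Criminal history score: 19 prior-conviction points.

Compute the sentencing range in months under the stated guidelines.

Base offense level for criminal mischief: 14.
§1 applies: 14 + 2 = 16.
§2 applies (level before this adjustment is 16 ≥ 12, so +5): 16 + 5 = 21.
§3 applies: 21 + 3 = 24.
§4 applies: 24 + 2 = 26.
§5 applies: 26 − 2 = 24.
§7 applies (level before this adjustment is 24 ≥ 8, so +3): 24 + 3 = 27.
§8 does not apply.
Level 27 exceeds the maximum of 24; capped at 24.
Final offense level: 24.
Criminal history: 19 prior points → Category 5 (17+).
Level 24 falls in the 18-24 band.
Grid: Level 18-24 × Category 5 = 65-77 months.

65-77 months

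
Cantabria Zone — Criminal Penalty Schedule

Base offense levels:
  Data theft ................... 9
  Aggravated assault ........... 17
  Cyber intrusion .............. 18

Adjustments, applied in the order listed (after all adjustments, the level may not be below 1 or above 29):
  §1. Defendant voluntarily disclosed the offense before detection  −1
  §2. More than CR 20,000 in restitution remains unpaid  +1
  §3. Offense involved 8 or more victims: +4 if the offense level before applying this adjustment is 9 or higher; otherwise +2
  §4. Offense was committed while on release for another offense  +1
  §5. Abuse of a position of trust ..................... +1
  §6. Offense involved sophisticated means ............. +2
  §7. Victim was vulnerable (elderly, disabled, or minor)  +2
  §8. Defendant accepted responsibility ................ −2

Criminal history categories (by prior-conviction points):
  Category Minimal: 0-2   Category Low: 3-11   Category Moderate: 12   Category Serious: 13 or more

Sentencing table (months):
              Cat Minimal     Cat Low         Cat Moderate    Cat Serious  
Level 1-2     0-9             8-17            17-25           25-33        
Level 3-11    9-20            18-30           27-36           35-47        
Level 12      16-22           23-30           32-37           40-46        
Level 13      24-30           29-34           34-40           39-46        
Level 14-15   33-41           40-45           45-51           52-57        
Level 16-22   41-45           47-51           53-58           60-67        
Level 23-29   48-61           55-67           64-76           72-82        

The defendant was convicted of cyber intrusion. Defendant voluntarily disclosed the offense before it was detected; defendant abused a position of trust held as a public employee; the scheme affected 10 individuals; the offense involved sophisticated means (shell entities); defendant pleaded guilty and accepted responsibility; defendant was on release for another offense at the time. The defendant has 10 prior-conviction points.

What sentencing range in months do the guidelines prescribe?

Base offense level for cyber intrusion: 18.
§1 applies: 18 − 1 = 17.
§3 applies (level before this adjustment is 17 ≥ 9, so +4): 17 + 4 = 21.
§4 applies: 21 + 1 = 22.
§5 applies: 22 + 1 = 23.
§6 applies: 23 + 2 = 25.
§7 does not apply.
§8 applies: 25 − 2 = 23.
Final offense level: 23.
Criminal history: 10 prior points → Category Low (3-11).
Level 23 falls in the 23-29 band.
Grid: Level 23-29 × Category Low = 55-67 months.

55-67 months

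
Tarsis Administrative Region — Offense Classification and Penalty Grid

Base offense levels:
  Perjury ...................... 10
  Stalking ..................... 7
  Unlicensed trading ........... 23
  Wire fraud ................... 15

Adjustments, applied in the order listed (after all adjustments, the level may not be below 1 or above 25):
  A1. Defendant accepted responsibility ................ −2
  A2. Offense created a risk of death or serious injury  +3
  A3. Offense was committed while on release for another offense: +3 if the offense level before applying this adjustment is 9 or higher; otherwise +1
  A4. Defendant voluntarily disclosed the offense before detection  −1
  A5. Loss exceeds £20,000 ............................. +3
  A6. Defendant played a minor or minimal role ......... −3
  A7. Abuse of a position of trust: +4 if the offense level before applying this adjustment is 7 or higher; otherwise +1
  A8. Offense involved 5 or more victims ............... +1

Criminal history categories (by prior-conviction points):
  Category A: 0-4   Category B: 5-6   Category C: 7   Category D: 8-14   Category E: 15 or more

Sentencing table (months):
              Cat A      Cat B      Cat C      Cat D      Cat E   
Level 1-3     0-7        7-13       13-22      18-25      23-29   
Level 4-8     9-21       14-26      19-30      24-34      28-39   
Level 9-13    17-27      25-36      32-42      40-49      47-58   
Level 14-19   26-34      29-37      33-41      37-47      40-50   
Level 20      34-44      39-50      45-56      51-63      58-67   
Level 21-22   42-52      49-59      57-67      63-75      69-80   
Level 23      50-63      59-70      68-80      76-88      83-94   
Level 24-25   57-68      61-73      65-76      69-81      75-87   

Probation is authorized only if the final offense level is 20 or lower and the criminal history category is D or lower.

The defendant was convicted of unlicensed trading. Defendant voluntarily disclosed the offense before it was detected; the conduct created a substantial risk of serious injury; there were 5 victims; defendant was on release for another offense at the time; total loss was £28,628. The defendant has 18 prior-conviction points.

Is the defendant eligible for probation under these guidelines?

Base offense level for unlicensed trading: 23.
A1 does not apply.
A2 applies: 23 + 3 = 26.
A3 applies (level before this adjustment is 26 ≥ 9, so +3): 26 + 3 = 29.
A4 applies: 29 − 1 = 28.
A5 applies: 28 + 3 = 31.
A6 does not apply.
A7 does not apply.
A8 applies: 31 + 1 = 32.
Level 32 exceeds the maximum of 25; capped at 25.
Final offense level: 25.
Criminal history: 18 prior points → Category E (15+).
Level 25 falls in the 24-25 band.
Grid: Level 24-25 × Category E = 75-87 months.
Probation check: level 25 > 20 and category E > D → not eligible.

No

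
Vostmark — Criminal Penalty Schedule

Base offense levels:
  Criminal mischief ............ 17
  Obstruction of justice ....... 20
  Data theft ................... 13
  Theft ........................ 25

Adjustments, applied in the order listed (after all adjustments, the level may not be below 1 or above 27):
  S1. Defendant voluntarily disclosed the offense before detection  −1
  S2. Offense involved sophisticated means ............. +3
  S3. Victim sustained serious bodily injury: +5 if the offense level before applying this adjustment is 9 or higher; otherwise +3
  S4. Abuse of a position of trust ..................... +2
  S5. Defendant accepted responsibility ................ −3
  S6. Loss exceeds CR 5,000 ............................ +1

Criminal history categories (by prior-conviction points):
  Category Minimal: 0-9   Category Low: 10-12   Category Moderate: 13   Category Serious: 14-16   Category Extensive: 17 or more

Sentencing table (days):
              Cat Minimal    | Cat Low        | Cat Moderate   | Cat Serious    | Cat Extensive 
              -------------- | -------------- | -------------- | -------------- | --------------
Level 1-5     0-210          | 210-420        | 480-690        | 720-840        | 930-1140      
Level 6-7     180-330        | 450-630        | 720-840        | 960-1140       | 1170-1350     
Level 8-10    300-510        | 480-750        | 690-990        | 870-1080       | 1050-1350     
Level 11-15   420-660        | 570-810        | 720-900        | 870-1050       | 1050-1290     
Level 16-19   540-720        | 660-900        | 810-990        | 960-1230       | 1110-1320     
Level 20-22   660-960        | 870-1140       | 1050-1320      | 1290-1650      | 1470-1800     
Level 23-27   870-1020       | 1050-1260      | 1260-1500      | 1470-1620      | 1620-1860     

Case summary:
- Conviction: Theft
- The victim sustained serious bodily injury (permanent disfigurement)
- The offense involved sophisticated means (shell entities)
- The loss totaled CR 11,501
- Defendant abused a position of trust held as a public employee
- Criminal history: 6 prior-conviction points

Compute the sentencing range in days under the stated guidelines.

Base offense level for theft: 25.
S2 applies: 25 + 3 = 28.
S3 applies (level before this adjustment is 28 ≥ 9, so +5): 28 + 5 = 33.
S4 applies: 33 + 2 = 35.
S6 applies: 35 + 1 = 36.
Level 36 exceeds the maximum of 27; capped at 27.
Final offense level: 27.
Criminal history: 6 prior points → Category Minimal (0-9).
Level 27 falls in the 23-27 band.
Grid: Level 23-27 × Category Minimal = 870-1020 days.

870-1020 days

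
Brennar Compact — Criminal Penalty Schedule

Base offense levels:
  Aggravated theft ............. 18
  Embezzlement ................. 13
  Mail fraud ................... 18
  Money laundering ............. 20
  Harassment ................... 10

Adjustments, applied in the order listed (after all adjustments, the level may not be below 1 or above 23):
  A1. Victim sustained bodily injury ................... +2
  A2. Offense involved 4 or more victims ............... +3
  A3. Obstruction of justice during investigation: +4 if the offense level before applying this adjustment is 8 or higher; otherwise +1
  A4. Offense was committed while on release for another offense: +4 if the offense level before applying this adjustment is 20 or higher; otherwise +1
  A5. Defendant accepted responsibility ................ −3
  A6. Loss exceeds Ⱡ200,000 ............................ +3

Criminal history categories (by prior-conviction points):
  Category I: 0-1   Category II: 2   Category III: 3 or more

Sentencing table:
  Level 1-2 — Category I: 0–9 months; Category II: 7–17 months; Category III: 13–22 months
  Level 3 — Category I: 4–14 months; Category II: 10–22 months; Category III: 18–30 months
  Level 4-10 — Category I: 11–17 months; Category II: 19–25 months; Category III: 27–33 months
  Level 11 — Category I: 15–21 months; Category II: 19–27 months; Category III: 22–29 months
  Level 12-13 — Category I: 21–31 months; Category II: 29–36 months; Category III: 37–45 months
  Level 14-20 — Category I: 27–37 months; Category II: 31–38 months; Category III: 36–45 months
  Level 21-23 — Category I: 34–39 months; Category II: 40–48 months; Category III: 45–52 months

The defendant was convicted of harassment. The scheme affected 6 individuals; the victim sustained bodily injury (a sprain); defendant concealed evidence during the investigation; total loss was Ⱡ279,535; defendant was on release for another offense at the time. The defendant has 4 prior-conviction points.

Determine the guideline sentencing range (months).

45-52 months

Base offense level for harassment: 10.
A1 applies: 10 + 2 = 12.
A2 applies: 12 + 3 = 15.
A3 applies (level before this adjustment is 15 ≥ 8, so +4): 15 + 4 = 19.
A4 applies (level before this adjustment is 19 < 20, so +1): 19 + 1 = 20.
A5 does not apply.
A6 applies: 20 + 3 = 23.
Final offense level: 23.
Criminal history: 4 prior points → Category III (3+).
Level 23 falls in the 21-23 band.
Grid: Level 21-23 × Category III = 45-52 months.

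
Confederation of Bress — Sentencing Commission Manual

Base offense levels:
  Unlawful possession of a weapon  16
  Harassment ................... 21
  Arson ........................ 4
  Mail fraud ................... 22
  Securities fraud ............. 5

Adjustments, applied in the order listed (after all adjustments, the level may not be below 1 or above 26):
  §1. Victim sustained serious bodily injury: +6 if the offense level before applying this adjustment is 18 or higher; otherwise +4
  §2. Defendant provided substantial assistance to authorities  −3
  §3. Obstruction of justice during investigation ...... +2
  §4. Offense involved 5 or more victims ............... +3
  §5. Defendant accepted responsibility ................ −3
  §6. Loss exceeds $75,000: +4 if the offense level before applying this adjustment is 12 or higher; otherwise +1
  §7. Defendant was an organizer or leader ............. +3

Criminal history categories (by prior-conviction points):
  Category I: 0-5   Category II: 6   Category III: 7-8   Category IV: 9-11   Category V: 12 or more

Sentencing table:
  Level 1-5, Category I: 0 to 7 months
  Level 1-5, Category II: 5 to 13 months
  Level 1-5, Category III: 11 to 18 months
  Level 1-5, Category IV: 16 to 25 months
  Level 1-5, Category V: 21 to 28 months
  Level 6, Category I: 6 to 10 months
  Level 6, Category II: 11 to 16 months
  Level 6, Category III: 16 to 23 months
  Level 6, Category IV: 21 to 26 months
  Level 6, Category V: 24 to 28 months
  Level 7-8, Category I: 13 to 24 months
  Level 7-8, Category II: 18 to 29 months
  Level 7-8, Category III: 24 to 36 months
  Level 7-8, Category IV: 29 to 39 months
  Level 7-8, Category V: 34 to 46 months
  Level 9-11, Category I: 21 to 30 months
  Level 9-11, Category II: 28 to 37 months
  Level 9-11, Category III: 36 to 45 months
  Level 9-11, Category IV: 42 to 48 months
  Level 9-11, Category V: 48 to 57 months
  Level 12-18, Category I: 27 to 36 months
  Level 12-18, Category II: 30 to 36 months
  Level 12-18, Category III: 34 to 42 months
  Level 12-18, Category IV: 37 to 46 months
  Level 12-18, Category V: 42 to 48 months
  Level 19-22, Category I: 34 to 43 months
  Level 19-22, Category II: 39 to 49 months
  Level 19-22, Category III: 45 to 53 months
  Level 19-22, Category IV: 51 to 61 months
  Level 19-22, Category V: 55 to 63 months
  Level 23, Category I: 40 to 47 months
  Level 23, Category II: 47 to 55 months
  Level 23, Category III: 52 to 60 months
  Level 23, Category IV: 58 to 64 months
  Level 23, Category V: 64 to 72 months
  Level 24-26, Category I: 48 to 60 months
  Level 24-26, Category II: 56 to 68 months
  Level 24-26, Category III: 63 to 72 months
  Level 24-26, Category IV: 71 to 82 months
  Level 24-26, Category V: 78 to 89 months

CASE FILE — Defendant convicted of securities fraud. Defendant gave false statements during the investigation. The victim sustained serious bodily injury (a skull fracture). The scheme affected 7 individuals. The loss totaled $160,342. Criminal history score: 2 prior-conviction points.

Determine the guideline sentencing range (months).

27-36 months

Base offense level for securities fraud: 5.
§1 applies (level before this adjustment is 5 < 18, so +4): 5 + 4 = 9.
§2 does not apply.
§3 applies: 9 + 2 = 11.
§4 applies: 11 + 3 = 14.
§6 applies (level before this adjustment is 14 ≥ 12, so +4): 14 + 4 = 18.
§7 does not apply.
Final offense level: 18.
Criminal history: 2 prior points → Category I (0-5).
Level 18 falls in the 12-18 band.
Grid: Level 12-18 × Category I = 27-36 months.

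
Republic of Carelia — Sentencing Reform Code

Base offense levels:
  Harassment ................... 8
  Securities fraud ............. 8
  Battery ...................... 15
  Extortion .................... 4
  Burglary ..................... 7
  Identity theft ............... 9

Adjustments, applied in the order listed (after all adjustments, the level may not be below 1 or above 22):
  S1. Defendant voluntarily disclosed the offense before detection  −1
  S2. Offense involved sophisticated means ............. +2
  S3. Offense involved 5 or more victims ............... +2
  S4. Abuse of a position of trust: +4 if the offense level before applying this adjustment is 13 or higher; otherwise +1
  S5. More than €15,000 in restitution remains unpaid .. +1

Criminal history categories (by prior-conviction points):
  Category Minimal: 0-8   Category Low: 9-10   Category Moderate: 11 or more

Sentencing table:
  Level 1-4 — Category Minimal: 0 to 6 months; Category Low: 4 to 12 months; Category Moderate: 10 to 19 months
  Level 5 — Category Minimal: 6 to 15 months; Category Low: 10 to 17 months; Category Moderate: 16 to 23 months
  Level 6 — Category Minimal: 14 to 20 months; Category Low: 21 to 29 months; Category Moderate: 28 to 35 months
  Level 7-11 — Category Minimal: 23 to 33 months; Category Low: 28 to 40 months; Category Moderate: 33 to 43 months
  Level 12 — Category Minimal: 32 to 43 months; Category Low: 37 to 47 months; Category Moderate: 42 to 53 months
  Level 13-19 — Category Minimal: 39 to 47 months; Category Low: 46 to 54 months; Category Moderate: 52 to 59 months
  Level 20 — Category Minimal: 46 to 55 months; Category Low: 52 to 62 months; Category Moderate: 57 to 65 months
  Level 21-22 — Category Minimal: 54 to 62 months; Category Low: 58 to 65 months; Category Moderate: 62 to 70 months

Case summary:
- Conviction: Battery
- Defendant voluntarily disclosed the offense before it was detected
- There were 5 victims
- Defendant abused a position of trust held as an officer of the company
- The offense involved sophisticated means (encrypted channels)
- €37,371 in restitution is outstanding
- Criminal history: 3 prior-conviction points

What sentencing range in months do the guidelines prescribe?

54-62 months

Base offense level for battery: 15.
S1 applies: 15 − 1 = 14.
S2 applies: 14 + 2 = 16.
S3 applies: 16 + 2 = 18.
S4 applies (level before this adjustment is 18 ≥ 13, so +4): 18 + 4 = 22.
S5 applies: 22 + 1 = 23.
Level 23 exceeds the maximum of 22; capped at 22.
Final offense level: 22.
Criminal history: 3 prior points → Category Minimal (0-8).
Level 22 falls in the 21-22 band.
Grid: Level 21-22 × Category Minimal = 54-62 months.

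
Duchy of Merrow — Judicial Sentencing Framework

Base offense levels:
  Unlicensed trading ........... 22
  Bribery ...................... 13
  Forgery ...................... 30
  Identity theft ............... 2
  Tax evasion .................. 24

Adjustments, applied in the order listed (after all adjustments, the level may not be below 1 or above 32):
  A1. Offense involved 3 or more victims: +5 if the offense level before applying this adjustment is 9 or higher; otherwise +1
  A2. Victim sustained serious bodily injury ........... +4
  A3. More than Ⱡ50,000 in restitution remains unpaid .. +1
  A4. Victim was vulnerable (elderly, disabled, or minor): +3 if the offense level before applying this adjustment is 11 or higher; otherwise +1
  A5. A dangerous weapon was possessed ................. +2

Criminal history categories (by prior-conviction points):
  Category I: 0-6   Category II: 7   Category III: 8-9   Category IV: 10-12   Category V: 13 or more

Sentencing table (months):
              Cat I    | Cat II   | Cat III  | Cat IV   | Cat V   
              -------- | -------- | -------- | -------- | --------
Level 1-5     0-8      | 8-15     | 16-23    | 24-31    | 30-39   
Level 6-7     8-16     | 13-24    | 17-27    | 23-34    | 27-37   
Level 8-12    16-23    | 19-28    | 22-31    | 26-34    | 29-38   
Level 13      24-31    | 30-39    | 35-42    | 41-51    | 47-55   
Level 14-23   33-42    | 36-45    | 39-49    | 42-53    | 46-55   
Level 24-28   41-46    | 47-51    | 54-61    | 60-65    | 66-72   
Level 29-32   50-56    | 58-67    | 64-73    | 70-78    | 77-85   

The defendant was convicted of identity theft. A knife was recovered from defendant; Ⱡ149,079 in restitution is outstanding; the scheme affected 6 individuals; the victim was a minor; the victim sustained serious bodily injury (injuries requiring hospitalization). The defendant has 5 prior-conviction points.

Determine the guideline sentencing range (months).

16-23 months

Base offense level for identity theft: 2.
A1 applies (level before this adjustment is 2 < 9, so +1): 2 + 1 = 3.
A2 applies: 3 + 4 = 7.
A3 applies: 7 + 1 = 8.
A4 applies (level before this adjustment is 8 < 11, so +1): 8 + 1 = 9.
A5 applies: 9 + 2 = 11.
Final offense level: 11.
Criminal history: 5 prior points → Category I (0-6).
Level 11 falls in the 8-12 band.
Grid: Level 8-12 × Category I = 16-23 months.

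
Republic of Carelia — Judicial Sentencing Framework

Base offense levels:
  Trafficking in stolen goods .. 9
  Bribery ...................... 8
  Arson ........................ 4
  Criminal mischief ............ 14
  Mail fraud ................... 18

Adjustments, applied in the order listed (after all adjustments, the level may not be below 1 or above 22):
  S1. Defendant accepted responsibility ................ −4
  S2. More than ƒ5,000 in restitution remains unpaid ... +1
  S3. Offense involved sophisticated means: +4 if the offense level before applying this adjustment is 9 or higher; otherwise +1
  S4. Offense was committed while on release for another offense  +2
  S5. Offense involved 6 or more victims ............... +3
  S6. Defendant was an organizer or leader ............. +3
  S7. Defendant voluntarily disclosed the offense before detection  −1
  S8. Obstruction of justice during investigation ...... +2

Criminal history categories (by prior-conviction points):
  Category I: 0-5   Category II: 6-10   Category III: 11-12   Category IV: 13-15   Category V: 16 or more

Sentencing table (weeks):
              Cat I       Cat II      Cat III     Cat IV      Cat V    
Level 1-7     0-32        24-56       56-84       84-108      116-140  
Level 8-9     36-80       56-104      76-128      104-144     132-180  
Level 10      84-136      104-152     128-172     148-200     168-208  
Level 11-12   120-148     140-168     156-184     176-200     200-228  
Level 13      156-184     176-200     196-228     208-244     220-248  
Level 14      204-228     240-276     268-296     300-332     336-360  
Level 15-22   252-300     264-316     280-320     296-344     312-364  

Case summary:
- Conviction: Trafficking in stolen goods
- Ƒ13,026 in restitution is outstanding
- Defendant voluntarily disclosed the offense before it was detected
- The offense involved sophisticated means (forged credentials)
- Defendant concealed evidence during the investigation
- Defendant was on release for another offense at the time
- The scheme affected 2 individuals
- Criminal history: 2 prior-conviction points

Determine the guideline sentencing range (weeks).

252-300 weeks

Base offense level for trafficking in stolen goods: 9.
S2 applies: 9 + 1 = 10.
S3 applies (level before this adjustment is 10 ≥ 9, so +4): 10 + 4 = 14.
S4 applies: 14 + 2 = 16.
S5 does not apply.
S7 applies: 16 − 1 = 15.
S8 applies: 15 + 2 = 17.
Final offense level: 17.
Criminal history: 2 prior points → Category I (0-5).
Level 17 falls in the 15-22 band.
Grid: Level 15-22 × Category I = 252-300 weeks.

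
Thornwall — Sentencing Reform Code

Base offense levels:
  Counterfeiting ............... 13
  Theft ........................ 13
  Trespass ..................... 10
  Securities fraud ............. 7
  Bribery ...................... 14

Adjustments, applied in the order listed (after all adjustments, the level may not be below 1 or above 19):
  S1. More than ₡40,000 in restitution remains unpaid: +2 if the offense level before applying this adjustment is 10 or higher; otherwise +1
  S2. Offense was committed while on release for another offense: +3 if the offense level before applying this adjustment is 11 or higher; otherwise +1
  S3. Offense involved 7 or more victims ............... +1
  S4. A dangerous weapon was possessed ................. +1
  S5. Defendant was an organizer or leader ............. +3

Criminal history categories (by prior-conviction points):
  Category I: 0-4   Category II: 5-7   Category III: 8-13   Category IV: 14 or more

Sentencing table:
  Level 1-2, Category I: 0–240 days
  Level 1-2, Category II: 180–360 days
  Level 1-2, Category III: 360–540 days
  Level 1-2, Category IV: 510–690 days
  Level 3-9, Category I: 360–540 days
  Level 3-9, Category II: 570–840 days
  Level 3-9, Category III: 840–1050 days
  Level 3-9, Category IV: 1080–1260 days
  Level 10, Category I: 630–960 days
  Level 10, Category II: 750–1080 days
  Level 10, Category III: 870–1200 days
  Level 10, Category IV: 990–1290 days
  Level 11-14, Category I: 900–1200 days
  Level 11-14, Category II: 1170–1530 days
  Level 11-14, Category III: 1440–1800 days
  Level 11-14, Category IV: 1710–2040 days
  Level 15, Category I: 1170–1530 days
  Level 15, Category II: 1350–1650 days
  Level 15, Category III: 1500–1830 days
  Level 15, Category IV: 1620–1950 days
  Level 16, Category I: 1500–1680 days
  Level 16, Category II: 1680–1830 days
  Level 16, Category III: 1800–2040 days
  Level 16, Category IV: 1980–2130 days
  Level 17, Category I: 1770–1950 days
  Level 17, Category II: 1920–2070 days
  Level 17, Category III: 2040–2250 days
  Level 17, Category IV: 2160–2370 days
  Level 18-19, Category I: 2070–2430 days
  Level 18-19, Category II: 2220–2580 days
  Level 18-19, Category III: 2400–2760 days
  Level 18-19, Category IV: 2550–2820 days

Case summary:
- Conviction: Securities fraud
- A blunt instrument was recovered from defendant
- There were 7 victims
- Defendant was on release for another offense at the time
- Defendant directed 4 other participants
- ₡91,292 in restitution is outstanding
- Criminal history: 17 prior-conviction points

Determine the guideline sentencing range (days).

Base offense level for securities fraud: 7.
S1 applies (level before this adjustment is 7 < 10, so +1): 7 + 1 = 8.
S2 applies (level before this adjustment is 8 < 11, so +1): 8 + 1 = 9.
S3 applies: 9 + 1 = 10.
S4 applies: 10 + 1 = 11.
S5 applies: 11 + 3 = 14.
Final offense level: 14.
Criminal history: 17 prior points → Category IV (14+).
Level 14 falls in the 11-14 band.
Grid: Level 11-14 × Category IV = 1710-2040 days.

1710-2040 days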